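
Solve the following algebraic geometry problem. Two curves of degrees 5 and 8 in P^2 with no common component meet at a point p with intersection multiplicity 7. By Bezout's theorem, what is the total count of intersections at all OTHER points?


By Bezout's theorem, the total intersection number is d1 * d2.
Total = 5 * 8 = 40
Intersection multiplicity at p = 7
Remaining intersections = 40 - 7 = 33

33


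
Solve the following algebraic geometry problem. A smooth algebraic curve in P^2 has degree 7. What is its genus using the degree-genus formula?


Using the genus formula for smooth plane curves:
g = (d-1)(d-2)/2
g = (7-1)(7-2)/2
g = 6*5/2
g = 30/2 = 15

15


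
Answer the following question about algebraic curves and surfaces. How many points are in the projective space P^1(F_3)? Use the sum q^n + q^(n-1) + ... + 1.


P^1(F_3) has (q^(n+1) - 1)/(q - 1) points.
= 3^1 + 3^0
= 3 + 1
= 4

4


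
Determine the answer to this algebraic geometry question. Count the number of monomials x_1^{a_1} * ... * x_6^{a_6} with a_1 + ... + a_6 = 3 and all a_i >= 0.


The number of degree-3 monomials in 6 variables is C(d+n-1, n-1).
= C(3+6-1, 6-1) = C(8, 5)
= 56

56


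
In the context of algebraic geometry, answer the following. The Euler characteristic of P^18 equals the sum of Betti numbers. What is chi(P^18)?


The complex projective space P^18 has one cell in each even real dimension 0, 2, ..., 36.
The cohomology groups are H^{2k}(P^18) = Z for k = 0,...,18, and 0 otherwise.
Euler characteristic = sum of Betti numbers = 1 per even-dimensional cohomology group.
chi(P^18) = 18 + 1 = 19

19


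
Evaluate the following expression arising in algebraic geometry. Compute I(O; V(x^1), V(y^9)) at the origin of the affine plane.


The intersection multiplicity of V(x^a) and V(y^b) at the origin is:
I(O; V(x^1), V(y^9)) = dim_k(k[x,y]/(x^1, y^9))
A basis for k[x,y]/(x^1, y^9) is the set of monomials x^i * y^j
where 0 <= i < 1 and 0 <= j < 9.
The number of such monomials is 1 * 9 = 9

9


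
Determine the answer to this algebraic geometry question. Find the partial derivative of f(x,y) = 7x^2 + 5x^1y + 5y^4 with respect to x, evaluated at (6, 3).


df/dx = 2*7*x^1 + 1*5*x^0*y
At (6,3): 2*7*6^1 + 1*5*6^0*3
= 84 + 15
= 99

99


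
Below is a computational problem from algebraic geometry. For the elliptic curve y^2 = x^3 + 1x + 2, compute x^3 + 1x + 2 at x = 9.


Compute x^3 + 1x + 2 at x = 9:
x^3 = 9^3 = 729
1*x = 1*9 = 9
Sum: 729 + 9 + 2 = 740

740


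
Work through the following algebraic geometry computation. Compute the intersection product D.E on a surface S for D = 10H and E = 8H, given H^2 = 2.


Using bilinearity of the intersection pairing on a surface S:
(aH).(bH) = ab * (H.H)
We have H^2 = 2.
D.E = (10H).(8H) = 10*8*2
= 80*2
= 160

160


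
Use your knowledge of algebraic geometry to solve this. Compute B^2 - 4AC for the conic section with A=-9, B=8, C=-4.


The discriminant of a conic Ax^2 + Bxy + Cy^2 + ... = 0 is B^2 - 4AC.
B^2 = 8^2 = 64
4AC = 4*(-9)*(-4) = 144
Discriminant = 64 - 144 = -80

-80


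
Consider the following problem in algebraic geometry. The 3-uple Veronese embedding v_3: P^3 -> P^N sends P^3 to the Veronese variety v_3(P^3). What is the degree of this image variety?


The Veronese variety v_3(P^3) has degree d^r.
d^r = 3^3 = 27

27


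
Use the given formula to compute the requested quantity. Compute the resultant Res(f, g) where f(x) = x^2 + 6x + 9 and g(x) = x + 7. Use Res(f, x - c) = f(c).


For Res(f, x - c), we evaluate f at x = c.
f(-7) = (-7)^2 + 6*(-7) + 9
= 49 - 42 + 9
= 7 + 9 = 16
Res(f, g) = 16

16


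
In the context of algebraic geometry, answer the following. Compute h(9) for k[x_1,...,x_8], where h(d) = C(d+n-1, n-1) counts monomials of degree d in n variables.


The Hilbert function for the polynomial ring in 8 variables is:
h(d) = C(d+n-1, n-1)
h(9) = C(9+8-1, 8-1) = C(16, 7)
= 16! / (7! * 9!)
= 11440

11440


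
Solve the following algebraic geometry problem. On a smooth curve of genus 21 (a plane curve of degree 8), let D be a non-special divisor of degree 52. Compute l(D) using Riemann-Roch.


First, compute the genus of a smooth plane curve of degree 8:
g = (d-1)(d-2)/2 = (8-1)(8-2)/2 = 21
For a non-special divisor D (i.e., h^1(D) = 0), Riemann-Roch gives:
l(D) = deg(D) - g + 1
Since deg(D) = 52 >= 2g - 1 = 41, D is non-special.
l(D) = 52 - 21 + 1 = 32

32


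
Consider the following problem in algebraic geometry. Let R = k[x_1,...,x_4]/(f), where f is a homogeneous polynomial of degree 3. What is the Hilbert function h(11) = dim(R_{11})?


For R = k[x_1,...,x_n]/(f) with f homogeneous of degree e:
The Hilbert series is (1 - t^e)/(1 - t)^n.
So h(d) = C(d+n-1, n-1) - C(d-e+n-1, n-1) for d >= e.
With n=4, e=3, d=11:
C(11+4-1, 4-1) = C(14, 3) = 364
C(11-3+4-1, 4-1) = C(11, 3) = 165
h(11) = 364 - 165 = 199

199


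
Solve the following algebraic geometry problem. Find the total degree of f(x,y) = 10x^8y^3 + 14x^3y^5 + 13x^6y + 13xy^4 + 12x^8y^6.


Examine each term for its total degree (sum of exponents).
  Term '10x^8y^3' has total degree 8+3 = 11.
  Term '14x^3y^5' has total degree 3+5 = 8.
  Term '13x^6y' has total degree 6+1 = 7.
  Term '13xy^4' has total degree 1+4 = 5.
  Term '12x^8y^6' has total degree 8+6 = 14.
The maximum total degree among all terms is 14.

14


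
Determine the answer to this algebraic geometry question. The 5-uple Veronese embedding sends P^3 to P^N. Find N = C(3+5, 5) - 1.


The Veronese embedding v_d: P^n -> P^N maps each point to all
degree-d monomials in n+1 homogeneous coordinates.
N = C(n+d, d) - 1
N = C(3+5, 5) - 1
N = C(8, 5) - 1
C(8, 5) = 56
N = 56 - 1 = 55

55


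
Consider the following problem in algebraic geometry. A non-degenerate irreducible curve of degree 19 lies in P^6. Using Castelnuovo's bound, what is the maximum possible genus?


Castelnuovo's bound: write d - 1 = m(r-1) + epsilon with 0 <= epsilon < r-1.
d - 1 = 19 - 1 = 18
r - 1 = 6 - 1 = 5
18 = 3*5 + 3, so m = 3, epsilon = 3
pi(d, r) = m(m-1)(r-1)/2 + m*epsilon
= 3*2*5/2 + 3*3
= 30/2 + 9
= 15 + 9 = 24

24


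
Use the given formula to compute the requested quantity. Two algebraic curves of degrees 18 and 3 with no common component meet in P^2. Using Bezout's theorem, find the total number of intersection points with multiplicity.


Bezout's theorem states the intersection count equals the product of degrees.
Intersection count = 18 * 3 = 54

54


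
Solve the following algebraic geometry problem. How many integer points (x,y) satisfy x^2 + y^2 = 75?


Systematically check integer values of x where x^2 <= 75.
For each valid x, check if 75 - x^2 is a perfect square.
Total integer solutions found: 0

0


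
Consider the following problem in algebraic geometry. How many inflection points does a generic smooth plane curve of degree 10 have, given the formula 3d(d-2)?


For a general smooth plane curve C of degree d, the inflection points are
the intersection of C with its Hessian curve, which has degree 3(d-2).
By Bezout, the total intersection number is d * 3(d-2) = 10 * 24 = 240.
For a general curve every flex is ordinary, so each contributes
multiplicity 1 to C·Hess(C), and the number of distinct inflection
points is 3d(d-2).
Inflection points = 3*10*(10-2) = 3*10*8 = 240

240


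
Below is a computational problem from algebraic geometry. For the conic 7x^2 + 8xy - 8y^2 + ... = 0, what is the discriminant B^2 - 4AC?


The discriminant of a conic Ax^2 + Bxy + Cy^2 + ... = 0 is B^2 - 4AC.
B^2 = 8^2 = 64
4AC = 4*7*(-8) = -224
Discriminant = 64 + 224 = 288

288


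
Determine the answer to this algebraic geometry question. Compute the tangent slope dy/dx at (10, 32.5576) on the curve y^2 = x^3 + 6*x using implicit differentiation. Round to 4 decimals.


Using implicit differentiation of y^2 = x^3 + 6*x:
2y * dy/dx = 3x^2 + 6
dy/dx = (3x^2 + 6)/(2y)
Numerator: 3*10^2 + 6 = 306
Denominator: 2*32.5576 = 65.1152
dy/dx = 306/65.1152 = 4.6994

4.6994


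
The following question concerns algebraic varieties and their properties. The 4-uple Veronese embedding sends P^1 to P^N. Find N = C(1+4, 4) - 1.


The Veronese embedding v_d: P^n -> P^N maps each point to all
degree-d monomials in n+1 homogeneous coordinates.
N = C(n+d, d) - 1
N = C(1+4, 4) - 1
N = C(5, 4) - 1
C(5, 4) = 5
N = 5 - 1 = 4

4


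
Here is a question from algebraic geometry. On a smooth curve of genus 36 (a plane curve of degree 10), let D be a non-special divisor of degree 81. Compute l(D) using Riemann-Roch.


First, compute the genus of a smooth plane curve of degree 10:
g = (d-1)(d-2)/2 = (10-1)(10-2)/2 = 36
For a non-special divisor D (i.e., h^1(D) = 0), Riemann-Roch gives:
l(D) = deg(D) - g + 1
Since deg(D) = 81 >= 2g - 1 = 71, D is non-special.
l(D) = 81 - 36 + 1 = 46

46


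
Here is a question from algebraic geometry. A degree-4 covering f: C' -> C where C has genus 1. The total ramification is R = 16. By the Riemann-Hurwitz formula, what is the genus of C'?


Riemann-Hurwitz formula: 2g' - 2 = d(2g - 2) + R
Given: d = 4, g = 1, R = 16
2g' - 2 = 4*(2*1 - 2) + 16
2g' - 2 = 4*0 + 16
2g' - 2 = 0 + 16 = 16
2g' = 18
g' = 9

9


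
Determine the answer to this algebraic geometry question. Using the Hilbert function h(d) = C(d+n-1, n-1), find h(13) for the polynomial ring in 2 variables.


The Hilbert function for the polynomial ring in 2 variables is:
h(d) = C(d+n-1, n-1)
h(13) = C(13+2-1, 2-1) = C(14, 1)
= 14! / (1! * 13!)
= 14

14


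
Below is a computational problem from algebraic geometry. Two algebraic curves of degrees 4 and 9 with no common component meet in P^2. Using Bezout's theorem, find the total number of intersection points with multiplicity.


Bezout's theorem states the intersection count equals the product of degrees.
Intersection count = 4 * 9 = 36

36


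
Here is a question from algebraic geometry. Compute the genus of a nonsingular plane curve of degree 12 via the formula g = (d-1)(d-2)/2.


Using the genus formula for smooth plane curves:
g = (d-1)(d-2)/2
g = (12-1)(12-2)/2
g = 11*10/2
g = 110/2 = 55

55


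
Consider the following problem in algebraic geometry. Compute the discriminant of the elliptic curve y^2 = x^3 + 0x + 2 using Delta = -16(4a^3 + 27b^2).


Compute each component:
4a^3 = 4*0^3 = 4*0 = 0
27b^2 = 27*2^2 = 27*4 = 108
4a^3 + 27b^2 = 0 + 108 = 108
Delta = -16*108 = -1728

-1728


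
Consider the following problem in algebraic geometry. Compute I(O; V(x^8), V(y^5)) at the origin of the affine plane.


The intersection multiplicity of V(x^a) and V(y^b) at the origin is:
I(O; V(x^8), V(y^5)) = dim_k(k[x,y]/(x^8, y^5))
A basis for k[x,y]/(x^8, y^5) is the set of monomials x^i * y^j
where 0 <= i < 8 and 0 <= j < 5.
The number of such monomials is 8 * 5 = 40

40


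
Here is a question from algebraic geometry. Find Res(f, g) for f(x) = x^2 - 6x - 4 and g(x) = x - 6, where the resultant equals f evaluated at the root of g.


For Res(f, x - c), we evaluate f at x = c.
f(6) = 6^2 - 6*6 - 4
= 36 - 36 - 4
= 0 - 4 = -4
Res(f, g) = -4

-4


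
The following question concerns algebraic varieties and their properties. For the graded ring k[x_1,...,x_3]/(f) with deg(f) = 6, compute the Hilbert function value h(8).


For R = k[x_1,...,x_n]/(f) with f homogeneous of degree e:
The Hilbert series is (1 - t^e)/(1 - t)^n.
So h(d) = C(d+n-1, n-1) - C(d-e+n-1, n-1) for d >= e.
With n=3, e=6, d=8:
C(8+3-1, 3-1) = C(10, 2) = 45
C(8-6+3-1, 3-1) = C(4, 2) = 6
h(8) = 45 - 6 = 39

39


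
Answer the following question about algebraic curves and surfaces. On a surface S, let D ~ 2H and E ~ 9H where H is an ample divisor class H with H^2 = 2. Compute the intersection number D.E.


Using bilinearity of the intersection pairing on a surface S:
(aH).(bH) = ab * (H.H)
We have H^2 = 2.
D.E = (2H).(9H) = 2*9*2
= 18*2
= 36

36


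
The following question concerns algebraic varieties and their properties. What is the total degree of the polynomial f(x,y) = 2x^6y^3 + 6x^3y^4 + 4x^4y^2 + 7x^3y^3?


Examine each term for its total degree (sum of exponents).
  Term '2x^6y^3' has total degree 6+3 = 9.
  Term '6x^3y^4' has total degree 3+4 = 7.
  Term '4x^4y^2' has total degree 4+2 = 6.
  Term '7x^3y^3' has total degree 3+3 = 6.
The maximum total degree among all terms is 9.

9


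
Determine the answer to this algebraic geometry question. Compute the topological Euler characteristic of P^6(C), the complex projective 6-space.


The complex projective space P^6 has one cell in each even real dimension 0, 2, ..., 12.
The cohomology groups are H^{2k}(P^6) = Z for k = 0,...,6, and 0 otherwise.
Euler characteristic = sum of Betti numbers = 1 per even-dimensional cohomology group.
chi(P^6) = 6 + 1 = 7

7


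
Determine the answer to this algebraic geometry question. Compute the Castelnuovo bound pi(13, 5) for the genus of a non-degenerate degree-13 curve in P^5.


Castelnuovo's bound: write d - 1 = m(r-1) + epsilon with 0 <= epsilon < r-1.
d - 1 = 13 - 1 = 12
r - 1 = 5 - 1 = 4
12 = 3*4 + 0, so m = 3, epsilon = 0
pi(d, r) = m(m-1)(r-1)/2 + m*epsilon
= 3*2*4/2 + 3*0
= 24/2 + 0
= 12 + 0 = 12

12


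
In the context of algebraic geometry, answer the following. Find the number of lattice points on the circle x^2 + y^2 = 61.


Systematically check integer values of x where x^2 <= 61.
For each valid x, check if 61 - x^2 is a perfect square.
x=5: 61 - 25 = 36, sqrt = 6 (valid)
x=6: 61 - 36 = 25, sqrt = 5 (valid)
Total integer solutions found: 8

8


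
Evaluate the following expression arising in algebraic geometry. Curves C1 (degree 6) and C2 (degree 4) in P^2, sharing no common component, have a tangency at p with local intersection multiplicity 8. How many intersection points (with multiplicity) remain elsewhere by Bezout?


By Bezout's theorem, the total intersection number is d1 * d2.
Total = 6 * 4 = 24
Intersection multiplicity at p = 8
Remaining intersections = 24 - 8 = 16

16


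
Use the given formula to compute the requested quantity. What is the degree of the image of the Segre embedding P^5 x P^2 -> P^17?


The degree of the Segre variety P^5 x P^2 is C(m+n, m).
= C(7, 5)
= 21

21


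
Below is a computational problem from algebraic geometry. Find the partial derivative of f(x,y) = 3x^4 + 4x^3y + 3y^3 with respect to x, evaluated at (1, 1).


df/dx = 4*3*x^3 + 3*4*x^2*y
At (1,1): 4*3*1^3 + 3*4*1^2*1
= 12 + 12
= 24

24


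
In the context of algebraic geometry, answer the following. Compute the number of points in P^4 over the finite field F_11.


P^4(F_11) has (q^(n+1) - 1)/(q - 1) points.
= 11^4 + 11^3 + 11^2 + 11^1 + 11^0
= 14641 + 1331 + 121 + 11 + 1
= 16105

16105


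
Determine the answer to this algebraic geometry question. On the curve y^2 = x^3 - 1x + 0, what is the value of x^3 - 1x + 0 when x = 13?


Compute x^3 - 1x + 0 at x = 13:
x^3 = 13^3 = 2197
(-1)*x = (-1)*13 = -13
Sum: 2197 - 13 + 0 = 2184

2184


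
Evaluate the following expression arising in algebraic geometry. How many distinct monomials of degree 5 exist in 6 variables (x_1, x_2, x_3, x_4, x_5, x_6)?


The number of degree-5 monomials in 6 variables is C(d+n-1, n-1).
= C(5+6-1, 6-1) = C(10, 5)
= 252

252


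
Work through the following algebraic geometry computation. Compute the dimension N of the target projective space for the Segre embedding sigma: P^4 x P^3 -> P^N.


The Segre embedding maps P^m x P^n into P^N via
all products of coordinates from each factor.
N = (m+1)(n+1) - 1
N = (4+1)(3+1) - 1
N = 5*4 - 1
N = 20 - 1 = 19

19


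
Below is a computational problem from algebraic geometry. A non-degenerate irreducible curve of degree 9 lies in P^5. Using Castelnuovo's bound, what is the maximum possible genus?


Castelnuovo's bound: write d - 1 = m(r-1) + epsilon with 0 <= epsilon < r-1.
d - 1 = 9 - 1 = 8
r - 1 = 5 - 1 = 4
8 = 2*4 + 0, so m = 2, epsilon = 0
pi(d, r) = m(m-1)(r-1)/2 + m*epsilon
= 2*1*4/2 + 2*0
= 8/2 + 0
= 4 + 0 = 4

4


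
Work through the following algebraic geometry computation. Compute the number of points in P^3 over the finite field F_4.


P^3(F_4) has (q^(n+1) - 1)/(q - 1) points.
= 4^3 + 4^2 + 4^1 + 4^0
= 64 + 16 + 4 + 1
= 85

85


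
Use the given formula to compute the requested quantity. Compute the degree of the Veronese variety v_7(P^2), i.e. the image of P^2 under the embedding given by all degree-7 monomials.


The Veronese variety v_7(P^2) has degree d^r.
d^r = 7^2 = 49

49


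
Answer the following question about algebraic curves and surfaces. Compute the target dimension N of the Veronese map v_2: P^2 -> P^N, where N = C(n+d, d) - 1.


The Veronese embedding v_d: P^n -> P^N maps each point to all
degree-d monomials in n+1 homogeneous coordinates.
N = C(n+d, d) - 1
N = C(2+2, 2) - 1
N = C(4, 2) - 1
C(4, 2) = 6
N = 6 - 1 = 5

5


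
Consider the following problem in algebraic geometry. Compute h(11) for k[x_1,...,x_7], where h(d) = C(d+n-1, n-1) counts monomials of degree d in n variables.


The Hilbert function for the polynomial ring in 7 variables is:
h(d) = C(d+n-1, n-1)
h(11) = C(11+7-1, 7-1) = C(17, 6)
= 17! / (6! * 11!)
= 12376

12376


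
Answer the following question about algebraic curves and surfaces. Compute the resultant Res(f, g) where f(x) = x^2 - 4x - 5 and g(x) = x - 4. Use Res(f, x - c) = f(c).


For Res(f, x - c), we evaluate f at x = c.
f(4) = 4^2 - 4*4 - 5
= 16 - 16 - 5
= 0 - 5 = -5
Res(f, g) = -5

-5


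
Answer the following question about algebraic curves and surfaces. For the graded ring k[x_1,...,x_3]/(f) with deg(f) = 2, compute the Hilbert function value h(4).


For R = k[x_1,...,x_n]/(f) with f homogeneous of degree e:
The Hilbert series is (1 - t^e)/(1 - t)^n.
So h(d) = C(d+n-1, n-1) - C(d-e+n-1, n-1) for d >= e.
With n=3, e=2, d=4:
C(4+3-1, 3-1) = C(6, 2) = 15
C(4-2+3-1, 3-1) = C(4, 2) = 6
h(4) = 15 - 6 = 9

9


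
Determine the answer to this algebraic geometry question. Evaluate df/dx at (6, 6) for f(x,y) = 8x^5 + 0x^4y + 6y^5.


df/dx = 5*8*x^4 + 4*0*x^3*y
At (6,6): 5*8*6^4 + 4*0*6^3*6
= 51840 + 0
= 51840

51840


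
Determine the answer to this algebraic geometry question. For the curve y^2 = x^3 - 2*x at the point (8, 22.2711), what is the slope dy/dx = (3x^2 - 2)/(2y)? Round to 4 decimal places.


Using implicit differentiation of y^2 = x^3 - 2*x:
2y * dy/dx = 3x^2 - 2
dy/dx = (3x^2 - 2)/(2y)
Numerator: 3*8^2 - 2 = 190
Denominator: 2*22.2711 = 44.5422
dy/dx = 190/44.5422 = 4.2656

4.2656


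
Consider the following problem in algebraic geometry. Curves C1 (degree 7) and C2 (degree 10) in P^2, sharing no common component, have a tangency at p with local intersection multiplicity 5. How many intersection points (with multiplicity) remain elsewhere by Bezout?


By Bezout's theorem, the total intersection number is d1 * d2.
Total = 7 * 10 = 70
Intersection multiplicity at p = 5
Remaining intersections = 70 - 5 = 65

65


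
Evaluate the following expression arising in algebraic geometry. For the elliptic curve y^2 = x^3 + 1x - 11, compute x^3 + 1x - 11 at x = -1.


Compute x^3 + 1x - 11 at x = -1:
x^3 = (-1)^3 = -1
1*x = 1*(-1) = -1
Sum: -1 - 1 - 11 = -13

-13


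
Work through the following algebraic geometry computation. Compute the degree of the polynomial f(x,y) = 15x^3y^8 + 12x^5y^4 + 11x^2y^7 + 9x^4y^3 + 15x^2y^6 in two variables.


Examine each term for its total degree (sum of exponents).
  Term '15x^3y^8' has total degree 3+8 = 11.
  Term '12x^5y^4' has total degree 5+4 = 9.
  Term '11x^2y^7' has total degree 2+7 = 9.
  Term '9x^4y^3' has total degree 4+3 = 7.
  Term '15x^2y^6' has total degree 2+6 = 8.
The maximum total degree among all terms is 11.

11


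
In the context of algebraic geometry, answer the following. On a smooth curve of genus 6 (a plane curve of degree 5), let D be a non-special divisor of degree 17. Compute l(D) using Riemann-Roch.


First, compute the genus of a smooth plane curve of degree 5:
g = (d-1)(d-2)/2 = (5-1)(5-2)/2 = 6
For a non-special divisor D (i.e., h^1(D) = 0), Riemann-Roch gives:
l(D) = deg(D) - g + 1
Since deg(D) = 17 >= 2g - 1 = 11, D is non-special.
l(D) = 17 - 6 + 1 = 12

12


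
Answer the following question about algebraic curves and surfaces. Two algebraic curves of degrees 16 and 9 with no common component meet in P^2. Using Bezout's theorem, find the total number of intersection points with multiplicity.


Bezout's theorem states the intersection count equals the product of degrees.
Intersection count = 16 * 9 = 144

144


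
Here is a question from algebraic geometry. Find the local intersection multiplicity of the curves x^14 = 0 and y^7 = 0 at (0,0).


The intersection multiplicity of V(x^a) and V(y^b) at the origin is:
I(O; V(x^14), V(y^7)) = dim_k(k[x,y]/(x^14, y^7))
A basis for k[x,y]/(x^14, y^7) is the set of monomials x^i * y^j
where 0 <= i < 14 and 0 <= j < 7.
The number of such monomials is 14 * 7 = 98

98


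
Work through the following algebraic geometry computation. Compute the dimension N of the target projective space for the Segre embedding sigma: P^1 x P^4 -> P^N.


The Segre embedding maps P^m x P^n into P^N via
all products of coordinates from each factor.
N = (m+1)(n+1) - 1
N = (1+1)(4+1) - 1
N = 2*5 - 1
N = 10 - 1 = 9

9


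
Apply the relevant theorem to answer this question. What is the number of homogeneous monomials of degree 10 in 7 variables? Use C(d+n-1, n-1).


The number of degree-10 monomials in 7 variables is C(d+n-1, n-1).
= C(10+7-1, 7-1) = C(16, 6)
= 8008

8008


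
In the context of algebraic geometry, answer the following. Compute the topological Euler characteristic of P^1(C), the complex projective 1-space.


The complex projective space P^1 has one cell in each even real dimension 0, 2, ..., 2.
The cohomology groups are H^{2k}(P^1) = Z for k = 0,...,1, and 0 otherwise.
Euler characteristic = sum of Betti numbers = 1 per even-dimensional cohomology group.
chi(P^1) = 1 + 1 = 2

2


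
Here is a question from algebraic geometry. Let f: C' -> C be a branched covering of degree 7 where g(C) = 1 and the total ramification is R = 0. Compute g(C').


Riemann-Hurwitz formula: 2g' - 2 = d(2g - 2) + R
Given: d = 7, g = 1, R = 0
2g' - 2 = 7*(2*1 - 2) + 0
2g' - 2 = 7*0 + 0
2g' - 2 = 0 + 0 = 0
2g' = 2
g' = 1

1


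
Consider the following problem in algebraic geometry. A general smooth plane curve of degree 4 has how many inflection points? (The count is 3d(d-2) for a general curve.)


For a general smooth plane curve C of degree d, the inflection points are
the intersection of C with its Hessian curve, which has degree 3(d-2).
By Bezout, the total intersection number is d * 3(d-2) = 4 * 6 = 24.
For a general curve every flex is ordinary, so each contributes
multiplicity 1 to C·Hess(C), and the number of distinct inflection
points is 3d(d-2).
Inflection points = 3*4*(4-2) = 3*4*2 = 24

24


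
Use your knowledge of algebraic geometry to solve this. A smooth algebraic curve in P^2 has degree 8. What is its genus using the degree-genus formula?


Using the genus formula for smooth plane curves:
g = (d-1)(d-2)/2
g = (8-1)(8-2)/2
g = 7*6/2
g = 42/2 = 21

21


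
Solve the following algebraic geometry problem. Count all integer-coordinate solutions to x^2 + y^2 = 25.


Systematically check integer values of x where x^2 <= 25.
For each valid x, check if 25 - x^2 is a perfect square.
x=0: 25 - 0 = 25, sqrt = 5 (valid)
x=3: 25 - 9 = 16, sqrt = 4 (valid)
x=4: 25 - 16 = 9, sqrt = 3 (valid)
x=5: 25 - 25 = 0, sqrt = 0 (valid)
Total integer solutions found: 12

12


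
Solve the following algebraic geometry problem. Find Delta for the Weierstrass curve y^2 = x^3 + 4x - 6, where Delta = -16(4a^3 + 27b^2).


Compute each component:
4a^3 = 4*4^3 = 4*64 = 256
27b^2 = 27*(-6)^2 = 27*36 = 972
4a^3 + 27b^2 = 256 + 972 = 1228
Delta = -16*1228 = -19648

-19648


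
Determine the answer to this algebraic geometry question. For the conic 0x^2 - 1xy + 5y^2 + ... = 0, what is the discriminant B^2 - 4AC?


The discriminant of a conic Ax^2 + Bxy + Cy^2 + ... = 0 is B^2 - 4AC.
B^2 = (-1)^2 = 1
4AC = 4*0*5 = 0
Discriminant = 1 + 0 = 1

1


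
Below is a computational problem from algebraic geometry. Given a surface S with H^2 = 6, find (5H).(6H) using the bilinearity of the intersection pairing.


Using bilinearity of the intersection pairing on a surface S:
(aH).(bH) = ab * (H.H)
We have H^2 = 6.
D.E = (5H).(6H) = 5*6*6
= 30*6
= 180

180


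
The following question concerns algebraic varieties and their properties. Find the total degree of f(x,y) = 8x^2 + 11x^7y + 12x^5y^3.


Examine each term for its total degree (sum of exponents).
  Term '8x^2' has total degree 2+0 = 2.
  Term '11x^7y' has total degree 7+1 = 8.
  Term '12x^5y^3' has total degree 5+3 = 8.
The maximum total degree among all terms is 8.

8


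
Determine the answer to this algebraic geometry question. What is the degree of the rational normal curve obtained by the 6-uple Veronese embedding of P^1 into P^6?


The rational normal curve in P^6 is the image of P^1 under the 6-uple Veronese.
A general hyperplane in P^6 pulls back to a degree-6 form on P^1, which has 6 zeros,
so the curve meets a general hyperplane in 6 points. Degree = 6.

6


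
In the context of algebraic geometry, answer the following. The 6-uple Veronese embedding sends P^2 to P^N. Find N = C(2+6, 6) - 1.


The Veronese embedding v_d: P^n -> P^N maps each point to all
degree-d monomials in n+1 homogeneous coordinates.
N = C(n+d, d) - 1
N = C(2+6, 6) - 1
N = C(8, 6) - 1
C(8, 6) = 28
N = 28 - 1 = 27

27


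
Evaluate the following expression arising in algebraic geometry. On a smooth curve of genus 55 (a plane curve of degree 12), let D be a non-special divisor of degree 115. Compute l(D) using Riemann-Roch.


First, compute the genus of a smooth plane curve of degree 12:
g = (d-1)(d-2)/2 = (12-1)(12-2)/2 = 55
For a non-special divisor D (i.e., h^1(D) = 0), Riemann-Roch gives:
l(D) = deg(D) - g + 1
Since deg(D) = 115 >= 2g - 1 = 109, D is non-special.
l(D) = 115 - 55 + 1 = 61

61


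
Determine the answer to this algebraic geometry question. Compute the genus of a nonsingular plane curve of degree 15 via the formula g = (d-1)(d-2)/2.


Using the genus formula for smooth plane curves:
g = (d-1)(d-2)/2
g = (15-1)(15-2)/2
g = 14*13/2
g = 182/2 = 91

91


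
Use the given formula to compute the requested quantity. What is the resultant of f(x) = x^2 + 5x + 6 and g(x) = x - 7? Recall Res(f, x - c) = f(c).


For Res(f, x - c), we evaluate f at x = c.
f(7) = 7^2 + 5*7 + 6
= 49 + 35 + 6
= 84 + 6 = 90
Res(f, g) = 90

90


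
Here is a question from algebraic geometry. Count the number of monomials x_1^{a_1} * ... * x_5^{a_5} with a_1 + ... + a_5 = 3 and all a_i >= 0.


The number of degree-3 monomials in 5 variables is C(d+n-1, n-1).
= C(3+5-1, 5-1) = C(7, 4)
= 35

35


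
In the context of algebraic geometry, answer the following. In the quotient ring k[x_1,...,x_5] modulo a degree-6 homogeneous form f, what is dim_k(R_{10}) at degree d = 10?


For R = k[x_1,...,x_n]/(f) with f homogeneous of degree e:
The Hilbert series is (1 - t^e)/(1 - t)^n.
So h(d) = C(d+n-1, n-1) - C(d-e+n-1, n-1) for d >= e.
With n=5, e=6, d=10:
C(10+5-1, 5-1) = C(14, 4) = 1001
C(10-6+5-1, 5-1) = C(8, 4) = 70
h(10) = 1001 - 70 = 931

931


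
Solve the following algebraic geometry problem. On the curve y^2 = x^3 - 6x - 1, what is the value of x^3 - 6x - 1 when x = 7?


Compute x^3 - 6x - 1 at x = 7:
x^3 = 7^3 = 343
(-6)*x = (-6)*7 = -42
Sum: 343 - 42 - 1 = 300

300


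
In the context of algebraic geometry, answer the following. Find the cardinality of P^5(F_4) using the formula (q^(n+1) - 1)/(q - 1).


P^5(F_4) has (q^(n+1) - 1)/(q - 1) points.
= 4^5 + 4^4 + 4^3 + 4^2 + 4^1 + 4^0
= 1024 + 256 + 64 + 16 + 4 + 1
= 1365

1365


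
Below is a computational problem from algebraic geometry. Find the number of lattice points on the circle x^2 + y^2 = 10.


Systematically check integer values of x where x^2 <= 10.
For each valid x, check if 10 - x^2 is a perfect square.
x=1: 10 - 1 = 9, sqrt = 3 (valid)
x=3: 10 - 9 = 1, sqrt = 1 (valid)
Total integer solutions found: 8

8


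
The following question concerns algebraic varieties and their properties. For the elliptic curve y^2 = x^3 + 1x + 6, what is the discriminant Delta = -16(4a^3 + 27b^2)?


Compute each component:
4a^3 = 4*1^3 = 4*1 = 4
27b^2 = 27*6^2 = 27*36 = 972
4a^3 + 27b^2 = 4 + 972 = 976
Delta = -16*976 = -15616

-15616


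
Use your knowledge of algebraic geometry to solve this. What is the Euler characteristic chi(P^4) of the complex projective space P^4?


The complex projective space P^4 has one cell in each even real dimension 0, 2, ..., 8.
The cohomology groups are H^{2k}(P^4) = Z for k = 0,...,4, and 0 otherwise.
Euler characteristic = sum of Betti numbers = 1 per even-dimensional cohomology group.
chi(P^4) = 4 + 1 = 5

5


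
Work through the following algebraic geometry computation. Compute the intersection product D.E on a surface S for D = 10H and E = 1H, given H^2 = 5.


Using bilinearity of the intersection pairing on a surface S:
(aH).(bH) = ab * (H.H)
We have H^2 = 5.
D.E = (10H).(1H) = 10*1*5
= 10*5
= 50

50


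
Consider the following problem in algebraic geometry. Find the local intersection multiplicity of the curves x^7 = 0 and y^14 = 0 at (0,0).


The intersection multiplicity of V(x^a) and V(y^b) at the origin is:
I(O; V(x^7), V(y^14)) = dim_k(k[x,y]/(x^7, y^14))
A basis for k[x,y]/(x^7, y^14) is the set of monomials x^i * y^j
where 0 <= i < 7 and 0 <= j < 14.
The number of such monomials is 7 * 14 = 98

98


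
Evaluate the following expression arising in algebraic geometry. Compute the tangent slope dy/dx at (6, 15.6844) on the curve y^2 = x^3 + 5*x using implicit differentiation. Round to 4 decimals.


Using implicit differentiation of y^2 = x^3 + 5*x:
2y * dy/dx = 3x^2 + 5
dy/dx = (3x^2 + 5)/(2y)
Numerator: 3*6^2 + 5 = 113
Denominator: 2*15.6844 = 31.3688
dy/dx = 113/31.3688 = 3.6023

3.6023


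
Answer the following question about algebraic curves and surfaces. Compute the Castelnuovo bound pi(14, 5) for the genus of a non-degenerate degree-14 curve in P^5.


Castelnuovo's bound: write d - 1 = m(r-1) + epsilon with 0 <= epsilon < r-1.
d - 1 = 14 - 1 = 13
r - 1 = 5 - 1 = 4
13 = 3*4 + 1, so m = 3, epsilon = 1
pi(d, r) = m(m-1)(r-1)/2 + m*epsilon
= 3*2*4/2 + 3*1
= 24/2 + 3
= 12 + 3 = 15

15


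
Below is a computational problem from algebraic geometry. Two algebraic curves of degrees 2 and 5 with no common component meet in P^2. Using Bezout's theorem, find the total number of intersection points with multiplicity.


Bezout's theorem states the intersection count equals the product of degrees.
Intersection count = 2 * 5 = 10

10


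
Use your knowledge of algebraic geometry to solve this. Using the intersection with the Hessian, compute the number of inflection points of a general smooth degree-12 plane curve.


For a general smooth plane curve C of degree d, the inflection points are
the intersection of C with its Hessian curve, which has degree 3(d-2).
By Bezout, the total intersection number is d * 3(d-2) = 12 * 30 = 360.
For a general curve every flex is ordinary, so each contributes
multiplicity 1 to C·Hess(C), and the number of distinct inflection
points is 3d(d-2).
Inflection points = 3*12*(12-2) = 3*12*10 = 360

360


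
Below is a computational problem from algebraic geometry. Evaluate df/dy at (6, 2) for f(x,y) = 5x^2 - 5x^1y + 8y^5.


df/dy = (-5)*x^1 + 5*8*y^4
At (6,2): (-5)*6^1 + 5*8*2^4
= -30 + 640
= 610

610


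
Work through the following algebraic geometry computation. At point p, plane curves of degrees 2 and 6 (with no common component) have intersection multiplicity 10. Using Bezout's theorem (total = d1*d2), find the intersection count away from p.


By Bezout's theorem, the total intersection number is d1 * d2.
Total = 2 * 6 = 12
Intersection multiplicity at p = 10
Remaining intersections = 12 - 10 = 2

2


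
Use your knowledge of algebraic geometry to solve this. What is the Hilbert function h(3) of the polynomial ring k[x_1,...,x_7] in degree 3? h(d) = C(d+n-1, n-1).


The Hilbert function for the polynomial ring in 7 variables is:
h(d) = C(d+n-1, n-1)
h(3) = C(3+7-1, 7-1) = C(9, 6)
= 9! / (6! * 3!)
= 84

84


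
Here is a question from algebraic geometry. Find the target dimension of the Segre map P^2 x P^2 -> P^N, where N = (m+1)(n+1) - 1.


The Segre embedding maps P^m x P^n into P^N via
all products of coordinates from each factor.
N = (m+1)(n+1) - 1
N = (2+1)(2+1) - 1
N = 3*3 - 1
N = 9 - 1 = 8

8


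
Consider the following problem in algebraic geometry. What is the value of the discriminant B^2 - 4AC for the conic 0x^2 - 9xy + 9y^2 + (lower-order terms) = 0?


The discriminant of a conic Ax^2 + Bxy + Cy^2 + ... = 0 is B^2 - 4AC.
B^2 = (-9)^2 = 81
4AC = 4*0*9 = 0
Discriminant = 81 + 0 = 81

81


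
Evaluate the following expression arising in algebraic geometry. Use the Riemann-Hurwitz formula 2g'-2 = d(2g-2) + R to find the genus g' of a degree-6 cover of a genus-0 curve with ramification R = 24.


Riemann-Hurwitz formula: 2g' - 2 = d(2g - 2) + R
Given: d = 6, g = 0, R = 24
2g' - 2 = 6*(2*0 - 2) + 24
2g' - 2 = 6*(-2) + 24
2g' - 2 = -12 + 24 = 12
2g' = 14
g' = 7

7


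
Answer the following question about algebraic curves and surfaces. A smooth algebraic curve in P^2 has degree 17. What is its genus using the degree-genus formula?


Using the genus formula for smooth plane curves:
g = (d-1)(d-2)/2
g = (17-1)(17-2)/2
g = 16*15/2
g = 240/2 = 120

120


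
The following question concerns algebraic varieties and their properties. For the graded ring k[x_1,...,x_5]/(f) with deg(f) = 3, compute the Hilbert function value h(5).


For R = k[x_1,...,x_n]/(f) with f homogeneous of degree e:
The Hilbert series is (1 - t^e)/(1 - t)^n.
So h(d) = C(d+n-1, n-1) - C(d-e+n-1, n-1) for d >= e.
With n=5, e=3, d=5:
C(5+5-1, 5-1) = C(9, 4) = 126
C(5-3+5-1, 5-1) = C(6, 4) = 15
h(5) = 126 - 15 = 111

111


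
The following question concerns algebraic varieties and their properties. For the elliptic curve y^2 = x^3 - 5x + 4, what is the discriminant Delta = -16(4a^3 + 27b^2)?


Compute each component:
4a^3 = 4*(-5)^3 = 4*(-125) = -500
27b^2 = 27*4^2 = 27*16 = 432
4a^3 + 27b^2 = -500 + 432 = -68
Delta = -16*(-68) = 1088

1088


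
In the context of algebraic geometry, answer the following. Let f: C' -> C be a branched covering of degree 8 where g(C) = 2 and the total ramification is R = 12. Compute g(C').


Riemann-Hurwitz formula: 2g' - 2 = d(2g - 2) + R
Given: d = 8, g = 2, R = 12
2g' - 2 = 8*(2*2 - 2) + 12
2g' - 2 = 8*2 + 12
2g' - 2 = 16 + 12 = 28
2g' = 30
g' = 15

15


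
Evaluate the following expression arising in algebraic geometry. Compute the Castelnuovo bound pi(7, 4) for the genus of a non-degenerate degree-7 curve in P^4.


Castelnuovo's bound: write d - 1 = m(r-1) + epsilon with 0 <= epsilon < r-1.
d - 1 = 7 - 1 = 6
r - 1 = 4 - 1 = 3
6 = 2*3 + 0, so m = 2, epsilon = 0
pi(d, r) = m(m-1)(r-1)/2 + m*epsilon
= 2*1*3/2 + 2*0
= 6/2 + 0
= 3 + 0 = 3

3


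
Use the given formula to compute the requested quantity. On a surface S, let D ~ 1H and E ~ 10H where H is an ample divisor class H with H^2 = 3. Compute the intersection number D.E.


Using bilinearity of the intersection pairing on a surface S:
(aH).(bH) = ab * (H.H)
We have H^2 = 3.
D.E = (1H).(10H) = 1*10*3
= 10*3
= 30

30


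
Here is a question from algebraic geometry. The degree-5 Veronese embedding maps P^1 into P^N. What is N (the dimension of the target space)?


The Veronese embedding v_d: P^n -> P^N maps each point to all
degree-d monomials in n+1 homogeneous coordinates.
N = C(n+d, d) - 1
N = C(1+5, 5) - 1
N = C(6, 5) - 1
C(6, 5) = 6
N = 6 - 1 = 5

5


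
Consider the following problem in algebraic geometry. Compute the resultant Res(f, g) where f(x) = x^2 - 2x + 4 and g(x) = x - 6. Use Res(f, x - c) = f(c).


For Res(f, x - c), we evaluate f at x = c.
f(6) = 6^2 - 2*6 + 4
= 36 - 12 + 4
= 24 + 4 = 28
Res(f, g) = 28

28


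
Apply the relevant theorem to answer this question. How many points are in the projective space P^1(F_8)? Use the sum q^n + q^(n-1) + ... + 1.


P^1(F_8) has (q^(n+1) - 1)/(q - 1) points.
= 8^1 + 8^0
= 8 + 1
= 9

9


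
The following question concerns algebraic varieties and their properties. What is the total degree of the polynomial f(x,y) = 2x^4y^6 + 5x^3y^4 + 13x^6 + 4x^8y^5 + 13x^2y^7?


Examine each term for its total degree (sum of exponents).
  Term '2x^4y^6' has total degree 4+6 = 10.
  Term '5x^3y^4' has total degree 3+4 = 7.
  Term '13x^6' has total degree 6+0 = 6.
  Term '4x^8y^5' has total degree 8+5 = 13.
  Term '13x^2y^7' has total degree 2+7 = 9.
The maximum total degree among all terms is 13.

13


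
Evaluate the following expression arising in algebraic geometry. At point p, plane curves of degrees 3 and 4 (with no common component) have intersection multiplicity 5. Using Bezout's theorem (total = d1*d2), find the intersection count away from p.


By Bezout's theorem, the total intersection number is d1 * d2.
Total = 3 * 4 = 12
Intersection multiplicity at p = 5
Remaining intersections = 12 - 5 = 7

7


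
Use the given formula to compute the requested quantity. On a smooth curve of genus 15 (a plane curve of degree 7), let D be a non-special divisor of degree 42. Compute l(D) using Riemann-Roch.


First, compute the genus of a smooth plane curve of degree 7:
g = (d-1)(d-2)/2 = (7-1)(7-2)/2 = 15
For a non-special divisor D (i.e., h^1(D) = 0), Riemann-Roch gives:
l(D) = deg(D) - g + 1
Since deg(D) = 42 >= 2g - 1 = 29, D is non-special.
l(D) = 42 - 15 + 1 = 28

28


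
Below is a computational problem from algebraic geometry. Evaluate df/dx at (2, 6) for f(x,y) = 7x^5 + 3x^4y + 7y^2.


df/dx = 5*7*x^4 + 4*3*x^3*y
At (2,6): 5*7*2^4 + 4*3*2^3*6
= 560 + 576
= 1136

1136


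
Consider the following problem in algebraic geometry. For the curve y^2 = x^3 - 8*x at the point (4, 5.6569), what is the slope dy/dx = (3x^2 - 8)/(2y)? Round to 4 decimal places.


Using implicit differentiation of y^2 = x^3 - 8*x:
2y * dy/dx = 3x^2 - 8
dy/dx = (3x^2 - 8)/(2y)
Numerator: 3*4^2 - 8 = 40
Denominator: 2*5.6569 = 11.3138
dy/dx = 40/11.3138 = 3.5355

3.5355


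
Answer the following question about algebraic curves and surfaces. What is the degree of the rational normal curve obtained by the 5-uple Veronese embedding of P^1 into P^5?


The rational normal curve in P^5 is the image of P^1 under the 5-uple Veronese.
A general hyperplane in P^5 pulls back to a degree-5 form on P^1, which has 5 zeros,
so the curve meets a general hyperplane in 5 points. Degree = 5.

5


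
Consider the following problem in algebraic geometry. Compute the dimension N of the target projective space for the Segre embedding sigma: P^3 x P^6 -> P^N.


The Segre embedding maps P^m x P^n into P^N via
all products of coordinates from each factor.
N = (m+1)(n+1) - 1
N = (3+1)(6+1) - 1
N = 4*7 - 1
N = 28 - 1 = 27

27


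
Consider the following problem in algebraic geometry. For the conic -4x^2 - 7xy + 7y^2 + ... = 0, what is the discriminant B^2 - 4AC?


The discriminant of a conic Ax^2 + Bxy + Cy^2 + ... = 0 is B^2 - 4AC.
B^2 = (-7)^2 = 49
4AC = 4*(-4)*7 = -112
Discriminant = 49 + 112 = 161

161


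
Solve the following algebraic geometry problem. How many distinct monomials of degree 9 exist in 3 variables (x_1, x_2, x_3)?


The number of degree-9 monomials in 3 variables is C(d+n-1, n-1).
= C(9+3-1, 3-1) = C(11, 2)
= 55

55


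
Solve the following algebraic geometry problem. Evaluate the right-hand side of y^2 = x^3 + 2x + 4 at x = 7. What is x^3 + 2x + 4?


Compute x^3 + 2x + 4 at x = 7:
x^3 = 7^3 = 343
2*x = 2*7 = 14
Sum: 343 + 14 + 4 = 361

361


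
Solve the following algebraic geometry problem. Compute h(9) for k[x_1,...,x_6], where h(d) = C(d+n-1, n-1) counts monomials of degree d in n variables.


The Hilbert function for the polynomial ring in 6 variables is:
h(d) = C(d+n-1, n-1)
h(9) = C(9+6-1, 6-1) = C(14, 5)
= 14! / (5! * 9!)
= 2002

2002
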